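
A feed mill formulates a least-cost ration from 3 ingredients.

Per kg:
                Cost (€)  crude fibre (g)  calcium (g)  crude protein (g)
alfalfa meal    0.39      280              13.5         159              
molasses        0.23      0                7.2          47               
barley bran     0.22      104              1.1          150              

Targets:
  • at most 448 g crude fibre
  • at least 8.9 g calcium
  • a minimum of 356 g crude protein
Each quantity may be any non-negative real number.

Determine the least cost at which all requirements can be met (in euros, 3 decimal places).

€0.602

Treat it as an LP. Let x1 = kg of alfalfa meal, x2 = kg of molasses, x3 = kg of barley bran.
min 0.39x1 + 0.23x2 + 0.22x3 subject to:
  280x1 + 104x3 ≤ 448   (crude fibre)
  13.5x1 + 7.2x2 + 1.1x3 ≥ 8.9   (calcium)
  159x1 + 47x2 + 150x3 ≥ 356   (crude protein)
  x1, x2, x3 ≥ 0.
The optimal basis is {alfalfa meal, barley bran}; molasses drops out. The calcium and crude protein requirements are met with equality.
Solving gives x1 = 0.5099, x3 = 1.833.
Objective = 0.39·0.5099 + 0.22·1.833 = 0.60212.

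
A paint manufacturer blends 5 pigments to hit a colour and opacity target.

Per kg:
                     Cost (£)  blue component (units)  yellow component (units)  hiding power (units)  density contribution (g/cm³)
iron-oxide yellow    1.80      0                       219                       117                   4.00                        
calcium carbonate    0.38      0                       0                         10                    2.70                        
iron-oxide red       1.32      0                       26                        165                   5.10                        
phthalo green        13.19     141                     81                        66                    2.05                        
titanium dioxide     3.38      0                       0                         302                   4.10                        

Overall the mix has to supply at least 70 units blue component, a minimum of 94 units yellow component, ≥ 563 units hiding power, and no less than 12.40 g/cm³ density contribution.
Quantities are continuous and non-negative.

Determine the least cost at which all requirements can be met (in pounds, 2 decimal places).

Let x1 = kg of iron-oxide yellow, x2 = kg of calcium carbonate, x3 = kg of iron-oxide red, x4 = kg of phthalo green, x5 = kg of titanium dioxide.
Minimize 1.8x1 + 0.38x2 + 1.32x3 + 13.19x4 + 3.38x5 s.t.:
  141x4 ≥ 70   (blue component)
  219x1 + 26x3 + 81x4 ≥ 94   (yellow component)
  117x1 + 10x2 + 165x3 + 66x4 + 302x5 ≥ 563   (hiding power)
  4x1 + 2.7x2 + 5.1x3 + 2.05x4 + 4.1x5 ≥ 12.4   (density contribution)
  x1, x2, x3, x4, x5 ≥ 0.
The cheapest feasible vertex uses only iron-oxide red, phthalo green; iron-oxide yellow, calcium carbonate, titanium dioxide are not used. The blue component and hiding power requirements are met with equality.
That vertex is x3 = 3.214, x4 = 0.4965.
Objective = 1.32·3.214 + 13.19·0.4965 = 10.7913.

£10.79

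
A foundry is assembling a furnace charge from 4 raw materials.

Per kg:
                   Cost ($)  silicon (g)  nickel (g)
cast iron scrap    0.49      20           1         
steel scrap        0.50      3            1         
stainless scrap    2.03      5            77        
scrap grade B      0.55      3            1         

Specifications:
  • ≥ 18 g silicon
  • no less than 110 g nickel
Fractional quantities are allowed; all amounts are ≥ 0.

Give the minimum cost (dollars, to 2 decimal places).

$3.15

Treat it as an LP. Let x1 = kg of cast iron scrap, x2 = kg of steel scrap, x3 = kg of stainless scrap, x4 = kg of scrap grade B.
min 0.49x1 + 0.5x2 + 2.03x3 + 0.55x4 with:
  20x1 + 3x2 + 5x3 + 3x4 ≥ 18   (silicon)
  1x1 + 1x2 + 77x3 + 1x4 ≥ 110   (nickel)
  x1, x2, x3, x4 ≥ 0.
The minimum-cost mix takes nothing from steel scrap, scrap grade B — only cast iron scrap, stainless scrap. There the silicon and nickel constraints are tight.
Optimal quantities: cast iron scrap = 0.5446 kg, stainless scrap = 1.421 kg.
Objective = 0.49·0.5446 + 2.03·1.421 = 3.1515.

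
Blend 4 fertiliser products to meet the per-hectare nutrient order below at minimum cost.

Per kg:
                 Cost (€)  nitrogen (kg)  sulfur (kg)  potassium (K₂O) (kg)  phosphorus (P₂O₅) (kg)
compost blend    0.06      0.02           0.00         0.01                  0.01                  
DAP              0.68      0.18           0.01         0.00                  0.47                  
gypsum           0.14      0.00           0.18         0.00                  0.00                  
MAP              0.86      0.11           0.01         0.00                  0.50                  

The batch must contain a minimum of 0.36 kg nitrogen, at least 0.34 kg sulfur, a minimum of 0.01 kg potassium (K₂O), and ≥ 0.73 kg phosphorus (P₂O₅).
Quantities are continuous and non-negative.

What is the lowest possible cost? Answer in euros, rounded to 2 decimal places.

€1.54

This is a linear program. Let x1 = kg of compost blend, x2 = kg of DAP, x3 = kg of gypsum, x4 = kg of MAP.
min 0.06x1 + 0.68x2 + 0.14x3 + 0.86x4 s.t.:
  0.02x1 + 0.18x2 + 0.11x4 ≥ 0.36   (nitrogen)
  0.01x2 + 0.18x3 + 0.01x4 ≥ 0.34   (sulfur)
  0.01x1 ≥ 0.01   (potassium (K₂O))
  0.01x1 + 0.47x2 + 0.5x4 ≥ 0.73   (phosphorus (P₂O₅))
  x1, x2, x3, x4 ≥ 0.
At the optimum only compost blend, DAP, gypsum are positive (MAP = 0). There the nitrogen, sulfur, phosphorus (P₂O₅) constraints are tight.
That vertex is x1 = 4.974, x2 = 1.447, x3 = 1.808.
Cost = 0.06·4.974 + 0.68·1.447 + 0.14·1.808 = 1.5355.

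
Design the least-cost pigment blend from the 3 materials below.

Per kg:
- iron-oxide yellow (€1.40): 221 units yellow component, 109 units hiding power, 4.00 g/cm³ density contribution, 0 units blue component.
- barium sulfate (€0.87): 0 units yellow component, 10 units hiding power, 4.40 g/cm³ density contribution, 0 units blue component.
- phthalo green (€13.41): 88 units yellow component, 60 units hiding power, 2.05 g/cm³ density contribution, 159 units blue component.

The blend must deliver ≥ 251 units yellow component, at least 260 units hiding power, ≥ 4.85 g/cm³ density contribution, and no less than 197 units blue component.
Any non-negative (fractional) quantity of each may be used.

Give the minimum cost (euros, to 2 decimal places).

This is a linear program. Let x1 = kg of iron-oxide yellow, x2 = kg of barium sulfate, x3 = kg of phthalo green.
Minimise 1.4x1 + 0.87x2 + 13.41x3 with:
  221x1 + 88x3 ≥ 251   (yellow component)
  109x1 + 10x2 + 60x3 ≥ 260   (hiding power)
  4x1 + 4.4x2 + 2.05x3 ≥ 4.85   (density contribution)
  159x3 ≥ 197   (blue component)
  x1, x2, x3 ≥ 0.
The minimum-cost mix takes nothing from barium sulfate — only iron-oxide yellow, phthalo green. Binding constraints: hiding power and blue component.
So iron-oxide yellow = 1.703 kg, phthalo green = 1.239 kg.
Cost = 1.4·1.703 + 13.41·1.239 = 18.9992.

€19.00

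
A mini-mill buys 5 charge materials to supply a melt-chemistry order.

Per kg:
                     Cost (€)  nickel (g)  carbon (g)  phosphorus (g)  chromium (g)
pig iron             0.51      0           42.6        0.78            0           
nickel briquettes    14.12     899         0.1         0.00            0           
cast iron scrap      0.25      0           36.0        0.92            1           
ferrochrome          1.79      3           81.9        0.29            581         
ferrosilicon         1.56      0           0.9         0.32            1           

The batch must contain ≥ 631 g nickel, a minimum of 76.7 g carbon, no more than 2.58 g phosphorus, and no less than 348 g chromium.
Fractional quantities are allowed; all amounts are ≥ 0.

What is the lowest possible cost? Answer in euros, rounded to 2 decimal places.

€11.14

Treat it as an LP. Let x1 = kg of pig iron, x2 = kg of nickel briquettes, x3 = kg of cast iron scrap, x4 = kg of ferrochrome, x5 = kg of ferrosilicon.
Minimise 0.51x1 + 14.12x2 + 0.25x3 + 1.79x4 + 1.56x5 subject to:
  899x2 + 3x4 ≥ 631   (nickel)
  42.6x1 + 0.1x2 + 36x3 + 81.9x4 + 0.9x5 ≥ 76.7   (carbon)
  0.78x1 + 0.92x3 + 0.29x4 + 0.32x5 ≤ 2.58   (phosphorus)
  1x3 + 581x4 + 1x5 ≥ 348   (chromium)
  x1, x2, x3, x4, x5 ≥ 0.
The cheapest feasible vertex uses only nickel briquettes, cast iron scrap, ferrochrome; pig iron, ferrosilicon are not used. There the nickel, carbon, chromium constraints are tight.
So nickel briquettes = 0.6999 kg, cast iron scrap = 0.769 kg, ferrochrome = 0.5976 kg.
Objective = 14.12·0.6999 + 0.25·0.769 + 1.79·0.5976 = 11.1445.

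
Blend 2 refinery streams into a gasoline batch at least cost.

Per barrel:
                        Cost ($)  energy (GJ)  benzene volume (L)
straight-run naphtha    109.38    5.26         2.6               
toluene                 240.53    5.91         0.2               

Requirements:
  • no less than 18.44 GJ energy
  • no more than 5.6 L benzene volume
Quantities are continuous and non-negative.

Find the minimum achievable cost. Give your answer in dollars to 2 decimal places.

$535.39

Set it up as a linear program. Let x1 = barrels of straight-run naphtha, x2 = barrels of toluene.
min 109.38x1 + 240.53x2 subject to:
  5.26x1 + 5.91x2 ≥ 18.44   (energy)
  2.6x1 + 0.2x2 ≤ 5.6   (benzene volume)
  x1, x2 ≥ 0.
Both inputs are positive at the optimum. Binding constraints: energy and benzene volume.
So straight-run naphtha = 2.0545 barrels, toluene = 1.2916 barrels.
Total cost: 109.38·2.0545 + 240.53·1.2916 = 535.3898.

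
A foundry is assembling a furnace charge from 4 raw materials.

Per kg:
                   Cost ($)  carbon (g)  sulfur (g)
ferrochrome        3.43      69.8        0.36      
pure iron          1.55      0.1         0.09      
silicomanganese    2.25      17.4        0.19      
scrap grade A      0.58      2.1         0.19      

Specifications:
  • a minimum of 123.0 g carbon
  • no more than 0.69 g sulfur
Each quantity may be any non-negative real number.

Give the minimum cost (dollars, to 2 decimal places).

$6.04

This is a linear program. Let x1 = kg of ferrochrome, x2 = kg of pure iron, x3 = kg of silicomanganese, x4 = kg of scrap grade A.
Minimize 3.43x1 + 1.55x2 + 2.25x3 + 0.58x4 subject to:
  69.8x1 + 0.1x2 + 17.4x3 + 2.1x4 ≥ 123   (carbon)
  0.36x1 + 0.09x2 + 0.19x3 + 0.19x4 ≤ 0.69   (sulfur)
  x1, x2, x3, x4 ≥ 0.
The minimum-cost mix takes nothing from pure iron, silicomanganese, scrap grade A — only ferrochrome. There the carbon constraint is tight.
Optimal quantities: ferrochrome = 1.762 kg.
Total cost: 3.43·1.762 = 6.0437.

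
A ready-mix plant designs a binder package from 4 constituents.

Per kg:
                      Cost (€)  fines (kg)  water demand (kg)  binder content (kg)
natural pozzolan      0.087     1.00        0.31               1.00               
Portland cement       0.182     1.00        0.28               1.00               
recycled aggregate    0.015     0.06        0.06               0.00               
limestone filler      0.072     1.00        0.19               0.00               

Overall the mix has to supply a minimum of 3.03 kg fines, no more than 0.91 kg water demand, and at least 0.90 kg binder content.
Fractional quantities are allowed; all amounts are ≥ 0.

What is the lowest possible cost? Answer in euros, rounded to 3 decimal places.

Let x1 = kg of natural pozzolan, x2 = kg of Portland cement, x3 = kg of recycled aggregate, x4 = kg of limestone filler.
Minimize 0.087x1 + 0.182x2 + 0.015x3 + 0.072x4 subject to:
  1x1 + 1x2 + 0.06x3 + 1x4 ≥ 3.03   (fines)
  0.31x1 + 0.28x2 + 0.06x3 + 0.19x4 ≤ 0.91   (water demand)
  1x1 + 1x2 ≥ 0.9   (binder content)
  x1, x2, x3, x4 ≥ 0.
The optimal basis is {natural pozzolan, limestone filler}; Portland cement, recycled aggregate drop out. The fines and binder content requirements are met with equality.
Optimal quantities: natural pozzolan = 0.9 kg, limestone filler = 2.13 kg.
Objective = 0.087·0.9 + 0.072·2.13 = 0.23166.

€0.232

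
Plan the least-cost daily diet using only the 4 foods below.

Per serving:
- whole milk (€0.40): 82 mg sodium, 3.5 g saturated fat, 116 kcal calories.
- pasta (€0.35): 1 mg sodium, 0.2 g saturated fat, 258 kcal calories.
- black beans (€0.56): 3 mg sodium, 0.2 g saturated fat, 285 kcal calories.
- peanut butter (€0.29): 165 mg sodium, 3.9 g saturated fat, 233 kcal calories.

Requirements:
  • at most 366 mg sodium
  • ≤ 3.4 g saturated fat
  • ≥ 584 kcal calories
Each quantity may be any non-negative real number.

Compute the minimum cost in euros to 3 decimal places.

€0.772

Let x1 = servings of whole milk, x2 = servings of pasta, x3 = servings of black beans, x4 = servings of peanut butter.
Minimize 0.4x1 + 0.35x2 + 0.56x3 + 0.29x4 with:
  82x1 + 1x2 + 3x3 + 165x4 ≤ 366   (sodium)
  3.5x1 + 0.2x2 + 0.2x3 + 3.9x4 ≤ 3.4   (saturated fat)
  116x1 + 258x2 + 285x3 + 233x4 ≥ 584   (calories)
  x1, x2, x3, x4 ≥ 0.
The minimum-cost mix takes nothing from whole milk, black beans — only pasta, peanut butter. Binding constraints: saturated fat and calories.
So pasta = 1.548 servings, peanut butter = 0.7924 servings.
Objective = 0.35·1.548 + 0.29·0.7924 = 0.77160.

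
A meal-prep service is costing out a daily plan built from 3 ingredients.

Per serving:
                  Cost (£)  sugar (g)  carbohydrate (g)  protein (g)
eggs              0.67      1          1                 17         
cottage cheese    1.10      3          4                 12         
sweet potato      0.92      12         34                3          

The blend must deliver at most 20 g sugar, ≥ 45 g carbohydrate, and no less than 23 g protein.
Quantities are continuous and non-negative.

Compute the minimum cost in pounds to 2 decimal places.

This is a linear program. Let x1 = servings of eggs, x2 = servings of cottage cheese, x3 = servings of sweet potato.
min 0.67x1 + 1.1x2 + 0.92x3 with:
  1x1 + 3x2 + 12x3 ≤ 20   (sugar)
  1x1 + 4x2 + 34x3 ≥ 45   (carbohydrate)
  17x1 + 12x2 + 3x3 ≥ 23   (protein)
  x1, x2, x3 ≥ 0.
The minimum-cost mix takes nothing from cottage cheese — only eggs, sweet potato. The carbohydrate and protein requirements are met with equality.
That vertex is x1 = 1.125, x3 = 1.29.
Cost = 0.67·1.125 + 0.92·1.29 = 1.9406.

£1.94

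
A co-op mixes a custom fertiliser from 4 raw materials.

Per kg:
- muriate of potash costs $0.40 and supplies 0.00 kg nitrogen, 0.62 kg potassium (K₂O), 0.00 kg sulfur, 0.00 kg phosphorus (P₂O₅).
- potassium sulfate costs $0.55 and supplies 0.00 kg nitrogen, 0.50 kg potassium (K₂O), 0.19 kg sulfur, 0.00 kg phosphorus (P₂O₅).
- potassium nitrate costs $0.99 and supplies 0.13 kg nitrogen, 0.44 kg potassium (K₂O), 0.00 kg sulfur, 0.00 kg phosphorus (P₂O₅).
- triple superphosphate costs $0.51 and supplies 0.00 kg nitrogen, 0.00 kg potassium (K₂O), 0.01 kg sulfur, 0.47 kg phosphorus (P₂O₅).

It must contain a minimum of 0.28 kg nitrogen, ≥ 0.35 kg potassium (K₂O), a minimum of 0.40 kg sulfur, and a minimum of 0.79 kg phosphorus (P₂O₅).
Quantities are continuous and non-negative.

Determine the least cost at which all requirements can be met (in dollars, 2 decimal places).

Set it up as a linear program. Let x1 = kg of muriate of potash, x2 = kg of potassium sulfate, x3 = kg of potassium nitrate, x4 = kg of triple superphosphate.
Minimise 0.4x1 + 0.55x2 + 0.99x3 + 0.51x4 subject to:
  0.13x3 ≥ 0.28   (nitrogen)
  0.62x1 + 0.5x2 + 0.44x3 ≥ 0.35   (potassium (K₂O))
  0.19x2 + 0.01x4 ≥ 0.4   (sulfur)
  0.47x4 ≥ 0.79   (phosphorus (P₂O₅))
  x1, x2, x3, x4 ≥ 0.
The optimal basis is {potassium sulfate, potassium nitrate, triple superphosphate}; muriate of potash drops out. Binding constraints: nitrogen, sulfur, phosphorus (P₂O₅).
That vertex is x2 = 2.017, x3 = 2.154, x4 = 1.681.
Cost = 0.55·2.017 + 0.99·2.154 + 0.51·1.681 = 4.0991.

$4.10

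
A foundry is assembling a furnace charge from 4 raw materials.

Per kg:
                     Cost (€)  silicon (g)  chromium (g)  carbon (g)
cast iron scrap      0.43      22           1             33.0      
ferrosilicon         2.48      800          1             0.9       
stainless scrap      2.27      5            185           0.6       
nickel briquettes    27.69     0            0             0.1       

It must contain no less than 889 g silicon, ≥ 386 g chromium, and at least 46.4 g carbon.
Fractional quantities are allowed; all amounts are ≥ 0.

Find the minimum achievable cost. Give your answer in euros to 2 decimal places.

Let x1 = kg of cast iron scrap, x2 = kg of ferrosilicon, x3 = kg of stainless scrap, x4 = kg of nickel briquettes.
Minimize 0.43x1 + 2.48x2 + 2.27x3 + 27.69x4 s.t.:
  22x1 + 800x2 + 5x3 ≥ 889   (silicon)
  1x1 + 1x2 + 185x3 ≥ 386   (chromium)
  33x1 + 0.9x2 + 0.6x3 + 0.1x4 ≥ 46.4   (carbon)
  x1, x2, x3, x4 ≥ 0.
The optimal basis is {cast iron scrap, ferrosilicon, stainless scrap}; nickel briquettes drops out. Binding constraints: silicon, chromium, carbon.
Optimal quantities: cast iron scrap = 1.339 kg, ferrosilicon = 1.061 kg, stainless scrap = 2.074 kg.
Total cost: 0.43·1.339 + 2.48·1.061 + 2.27·2.074 = 7.91503.

€7.92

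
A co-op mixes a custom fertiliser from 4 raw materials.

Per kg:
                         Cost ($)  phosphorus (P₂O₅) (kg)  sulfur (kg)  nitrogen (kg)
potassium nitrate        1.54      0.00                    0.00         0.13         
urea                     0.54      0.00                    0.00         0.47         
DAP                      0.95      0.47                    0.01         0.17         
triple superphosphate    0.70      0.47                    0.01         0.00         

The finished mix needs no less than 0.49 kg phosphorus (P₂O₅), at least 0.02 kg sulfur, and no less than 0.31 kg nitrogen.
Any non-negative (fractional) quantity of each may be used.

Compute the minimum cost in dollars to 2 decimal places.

This is a linear program. Let x1 = kg of potassium nitrate, x2 = kg of urea, x3 = kg of DAP, x4 = kg of triple superphosphate.
min 1.54x1 + 0.54x2 + 0.95x3 + 0.7x4 subject to:
  0.47x3 + 0.47x4 ≥ 0.49   (phosphorus (P₂O₅))
  0.01x3 + 0.01x4 ≥ 0.02   (sulfur)
  0.13x1 + 0.47x2 + 0.17x3 ≥ 0.31   (nitrogen)
  x1, x2, x3, x4 ≥ 0.
The cheapest feasible vertex uses only urea, triple superphosphate; potassium nitrate, DAP are not used. There the sulfur and nitrogen constraints are tight.
That vertex is x2 = 0.6596, x4 = 2.
Cost = 0.54·0.6596 + 0.7·2 = 1.7562.

$1.76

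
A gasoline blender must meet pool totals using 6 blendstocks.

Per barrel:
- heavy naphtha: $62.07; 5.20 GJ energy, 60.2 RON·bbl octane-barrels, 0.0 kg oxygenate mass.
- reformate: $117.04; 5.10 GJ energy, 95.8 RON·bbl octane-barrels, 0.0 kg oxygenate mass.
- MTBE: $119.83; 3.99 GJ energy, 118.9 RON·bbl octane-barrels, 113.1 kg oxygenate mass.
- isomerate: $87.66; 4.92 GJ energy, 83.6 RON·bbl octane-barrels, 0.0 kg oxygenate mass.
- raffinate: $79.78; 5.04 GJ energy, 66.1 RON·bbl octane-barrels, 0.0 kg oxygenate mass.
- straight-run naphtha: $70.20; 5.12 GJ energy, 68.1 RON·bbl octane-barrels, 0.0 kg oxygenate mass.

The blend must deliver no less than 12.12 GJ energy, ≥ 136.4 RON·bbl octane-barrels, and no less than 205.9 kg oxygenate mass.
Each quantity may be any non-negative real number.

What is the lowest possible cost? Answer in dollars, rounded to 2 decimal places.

Set it up as a linear program. Let x1 = barrels of heavy naphtha, x2 = barrels of reformate, x3 = barrels of MTBE, x4 = barrels of isomerate, x5 = barrels of raffinate, x6 = barrels of straight-run naphtha.
min 62.07x1 + 117.04x2 + 119.83x3 + 87.66x4 + 79.78x5 + 70.2x6 with:
  5.2x1 + 5.1x2 + 3.99x3 + 4.92x4 + 5.04x5 + 5.12x6 ≥ 12.12   (energy)
  60.2x1 + 95.8x2 + 118.9x3 + 83.6x4 + 66.1x5 + 68.1x6 ≥ 136.4   (octane-barrels)
  113.1x3 ≥ 205.9   (oxygenate mass)
  x1, x2, x3, x4, x5, x6 ≥ 0.
The minimum-cost mix takes nothing from reformate, isomerate, raffinate, straight-run naphtha — only heavy naphtha, MTBE. There the energy and oxygenate mass constraints are tight.
Optimal quantities: heavy naphtha = 0.93388 barrels, MTBE = 1.8205 barrels.
Objective = 62.07·0.93388 + 119.83·1.8205 = 276.1164.

$276.12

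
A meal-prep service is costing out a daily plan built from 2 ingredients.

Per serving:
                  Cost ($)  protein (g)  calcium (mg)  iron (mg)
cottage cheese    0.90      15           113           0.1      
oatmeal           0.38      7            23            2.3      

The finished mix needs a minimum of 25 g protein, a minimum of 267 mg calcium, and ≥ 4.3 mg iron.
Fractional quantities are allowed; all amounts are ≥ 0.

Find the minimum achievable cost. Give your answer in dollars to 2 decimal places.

Let x1 = servings of cottage cheese, x2 = servings of oatmeal.
min 0.9x1 + 0.38x2 with:
  15x1 + 7x2 ≥ 25   (protein)
  113x1 + 23x2 ≥ 267   (calcium)
  0.1x1 + 2.3x2 ≥ 4.3   (iron)
  x1, x2 ≥ 0.
Both inputs are positive at the optimum. There the calcium and iron constraints are tight.
Solving gives x1 = 2, x2 = 1.783.
Cost = 0.9·2 + 0.38·1.783 = 2.4775.

$2.48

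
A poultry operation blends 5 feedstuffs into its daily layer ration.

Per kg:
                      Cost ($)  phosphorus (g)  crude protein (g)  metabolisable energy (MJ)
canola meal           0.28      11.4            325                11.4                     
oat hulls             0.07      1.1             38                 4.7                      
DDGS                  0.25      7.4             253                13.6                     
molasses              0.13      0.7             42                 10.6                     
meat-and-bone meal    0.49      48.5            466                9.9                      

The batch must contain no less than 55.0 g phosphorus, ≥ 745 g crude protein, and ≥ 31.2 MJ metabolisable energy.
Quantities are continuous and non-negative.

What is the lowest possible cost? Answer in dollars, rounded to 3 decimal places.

$0.825

Let x1 = kg of canola meal, x2 = kg of oat hulls, x3 = kg of DDGS, x4 = kg of molasses, x5 = kg of meat-and-bone meal.
Minimise 0.28x1 + 0.07x2 + 0.25x3 + 0.13x4 + 0.49x5 s.t.:
  11.4x1 + 1.1x2 + 7.4x3 + 0.7x4 + 48.5x5 ≥ 55   (phosphorus)
  325x1 + 38x2 + 253x3 + 42x4 + 466x5 ≥ 745   (crude protein)
  11.4x1 + 4.7x2 + 13.6x3 + 10.6x4 + 9.9x5 ≥ 31.2   (metabolisable energy)
  x1, x2, x3, x4, x5 ≥ 0.
At the optimum only DDGS, molasses, meat-and-bone meal are positive (canola meal, oat hulls = 0). The phosphorus, crude protein, metabolisable energy requirements are met with equality.
Solving gives x3 = 1.057, x4 = 0.6879, x5 = 0.9628.
Total cost: 0.25·1.057 + 0.13·0.6879 + 0.49·0.9628 = 0.82545.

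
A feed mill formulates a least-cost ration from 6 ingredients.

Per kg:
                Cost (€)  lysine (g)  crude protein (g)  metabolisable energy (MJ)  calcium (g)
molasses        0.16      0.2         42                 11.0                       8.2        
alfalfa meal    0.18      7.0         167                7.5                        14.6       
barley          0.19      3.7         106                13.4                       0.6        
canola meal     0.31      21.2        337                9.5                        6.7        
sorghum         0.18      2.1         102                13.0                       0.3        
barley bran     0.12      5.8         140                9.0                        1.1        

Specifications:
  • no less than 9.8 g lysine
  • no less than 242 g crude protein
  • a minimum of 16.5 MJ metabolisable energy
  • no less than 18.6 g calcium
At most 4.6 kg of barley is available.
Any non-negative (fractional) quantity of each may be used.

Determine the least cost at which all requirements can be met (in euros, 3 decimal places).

€0.305

Let x1 = kg of molasses, x2 = kg of alfalfa meal, x3 = kg of barley, x4 = kg of canola meal, x5 = kg of sorghum, x6 = kg of barley bran.
Minimise 0.16x1 + 0.18x2 + 0.19x3 + 0.31x4 + 0.18x5 + 0.12x6 s.t.:
  0.2x1 + 7x2 + 3.7x3 + 21.2x4 + 2.1x5 + 5.8x6 ≥ 9.8   (lysine)
  42x1 + 167x2 + 106x3 + 337x4 + 102x5 + 140x6 ≥ 242   (crude protein)
  11x1 + 7.5x2 + 13.4x3 + 9.5x4 + 13x5 + 9x6 ≥ 16.5   (metabolisable energy)
  8.2x1 + 14.6x2 + 0.6x3 + 6.7x4 + 0.3x5 + 1.1x6 ≥ 18.6   (calcium)
  x3 ≤ 4.6
  x1, x2, x3, x4, x5, x6 ≥ 0.
The optimal basis is {molasses, alfalfa meal, barley bran}; barley, canola meal, sorghum drop out. The lysine, metabolisable energy, calcium requirements are met with equality.
Solving gives x1 = 0.4338, x2 = 0.9946, x6 = 0.4743.
Cost = 0.16·0.4338 + 0.18·0.9946 + 0.12·0.4743 = 0.30535.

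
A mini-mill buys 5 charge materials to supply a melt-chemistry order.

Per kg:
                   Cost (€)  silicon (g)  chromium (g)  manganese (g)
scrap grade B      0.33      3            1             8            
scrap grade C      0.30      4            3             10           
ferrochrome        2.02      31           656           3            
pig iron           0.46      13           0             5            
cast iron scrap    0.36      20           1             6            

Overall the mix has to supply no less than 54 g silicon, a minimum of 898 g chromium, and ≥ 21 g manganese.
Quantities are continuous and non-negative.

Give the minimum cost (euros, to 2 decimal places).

€3.31

Let x1 = kg of scrap grade B, x2 = kg of scrap grade C, x3 = kg of ferrochrome, x4 = kg of pig iron, x5 = kg of cast iron scrap.
Minimize 0.33x1 + 0.3x2 + 2.02x3 + 0.46x4 + 0.36x5 s.t.:
  3x1 + 4x2 + 31x3 + 13x4 + 20x5 ≥ 54   (silicon)
  1x1 + 3x2 + 656x3 + 1x5 ≥ 898   (chromium)
  8x1 + 10x2 + 3x3 + 5x4 + 6x5 ≥ 21   (manganese)
  x1, x2, x3, x4, x5 ≥ 0.
The cheapest feasible vertex uses only scrap grade C, ferrochrome, cast iron scrap; scrap grade B, pig iron are not used. There the silicon, chromium, manganese constraints are tight.
Optimal quantities: scrap grade C = 1.52 kg, ferrochrome = 1.362 kg, cast iron scrap = 0.2856 kg.
Cost = 0.3·1.52 + 2.02·1.362 + 0.36·0.2856 = 3.3101.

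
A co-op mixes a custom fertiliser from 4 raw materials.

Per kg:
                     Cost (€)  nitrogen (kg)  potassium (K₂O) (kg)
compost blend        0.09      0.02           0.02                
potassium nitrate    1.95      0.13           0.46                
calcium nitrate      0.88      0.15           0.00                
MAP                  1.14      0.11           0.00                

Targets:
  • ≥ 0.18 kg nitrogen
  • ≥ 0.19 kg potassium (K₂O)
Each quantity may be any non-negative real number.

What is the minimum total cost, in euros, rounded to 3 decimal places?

€0.851

Treat it as an LP. Let x1 = kg of compost blend, x2 = kg of potassium nitrate, x3 = kg of calcium nitrate, x4 = kg of MAP.
Minimise 0.09x1 + 1.95x2 + 0.88x3 + 1.14x4 subject to:
  0.02x1 + 0.13x2 + 0.15x3 + 0.11x4 ≥ 0.18   (nitrogen)
  0.02x1 + 0.46x2 ≥ 0.19   (potassium (K₂O))
  x1, x2, x3, x4 ≥ 0.
At the optimum only compost blend, potassium nitrate are positive (calcium nitrate, MAP = 0). There the nitrogen and potassium (K₂O) constraints are tight.
That vertex is x1 = 8.803, x2 = 0.0303.
Cost = 0.09·8.803 + 1.95·0.0303 = 0.85136.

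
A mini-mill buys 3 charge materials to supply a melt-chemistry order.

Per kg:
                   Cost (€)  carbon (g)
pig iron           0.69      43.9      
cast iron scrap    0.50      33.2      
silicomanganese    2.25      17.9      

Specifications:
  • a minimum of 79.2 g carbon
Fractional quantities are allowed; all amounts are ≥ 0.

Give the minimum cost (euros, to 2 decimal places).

€1.19

Let x1 = kg of pig iron, x2 = kg of cast iron scrap, x3 = kg of silicomanganese.
Minimise 0.69x1 + 0.5x2 + 2.25x3 with:
  43.9x1 + 33.2x2 + 17.9x3 ≥ 79.2   (carbon)
  x1, x2, x3 ≥ 0.
The optimal basis is {cast iron scrap}; pig iron, silicomanganese drop out. The carbon requirement is met with equality.
That vertex is x2 = 2.386.
Objective = 0.5·2.386 = 1.1930.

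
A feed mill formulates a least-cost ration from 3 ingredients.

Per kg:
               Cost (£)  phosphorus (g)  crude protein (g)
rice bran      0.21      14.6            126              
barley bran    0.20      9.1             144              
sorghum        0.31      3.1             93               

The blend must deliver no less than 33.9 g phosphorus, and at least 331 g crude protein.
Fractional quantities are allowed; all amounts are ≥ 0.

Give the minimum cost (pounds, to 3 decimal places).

Let x1 = kg of rice bran, x2 = kg of barley bran, x3 = kg of sorghum.
Minimize 0.21x1 + 0.2x2 + 0.31x3 s.t.:
  14.6x1 + 9.1x2 + 3.1x3 ≥ 33.9   (phosphorus)
  126x1 + 144x2 + 93x3 ≥ 331   (crude protein)
  x1, x2, x3 ≥ 0.
The minimum-cost mix takes nothing from sorghum — only rice bran, barley bran. There the phosphorus and crude protein constraints are tight.
So rice bran = 1.956 kg, barley bran = 0.5872 kg.
Hence cost = 0.21·1.956 + 0.2·0.5872 = £0.52820.

£0.528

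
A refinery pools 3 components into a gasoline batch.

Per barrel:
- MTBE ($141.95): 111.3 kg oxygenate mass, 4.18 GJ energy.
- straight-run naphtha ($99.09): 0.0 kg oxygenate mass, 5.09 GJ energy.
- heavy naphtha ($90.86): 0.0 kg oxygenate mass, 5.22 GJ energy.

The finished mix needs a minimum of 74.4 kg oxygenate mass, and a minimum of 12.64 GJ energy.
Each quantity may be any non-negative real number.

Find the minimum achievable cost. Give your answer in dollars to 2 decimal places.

$266.27

Let x1 = barrels of MTBE, x2 = barrels of straight-run naphtha, x3 = barrels of heavy naphtha.
Minimize 141.95x1 + 99.09x2 + 90.86x3 subject to:
  111.3x1 ≥ 74.4   (oxygenate mass)
  4.18x1 + 5.09x2 + 5.22x3 ≥ 12.64   (energy)
  x1, x2, x3 ≥ 0.
The minimum-cost mix takes nothing from straight-run naphtha — only MTBE, heavy naphtha. Binding constraints: oxygenate mass and energy.
So MTBE = 0.66846 barrels, heavy naphtha = 1.8862 barrels.
Objective = 141.95·0.66846 + 90.86·1.8862 = 266.2680.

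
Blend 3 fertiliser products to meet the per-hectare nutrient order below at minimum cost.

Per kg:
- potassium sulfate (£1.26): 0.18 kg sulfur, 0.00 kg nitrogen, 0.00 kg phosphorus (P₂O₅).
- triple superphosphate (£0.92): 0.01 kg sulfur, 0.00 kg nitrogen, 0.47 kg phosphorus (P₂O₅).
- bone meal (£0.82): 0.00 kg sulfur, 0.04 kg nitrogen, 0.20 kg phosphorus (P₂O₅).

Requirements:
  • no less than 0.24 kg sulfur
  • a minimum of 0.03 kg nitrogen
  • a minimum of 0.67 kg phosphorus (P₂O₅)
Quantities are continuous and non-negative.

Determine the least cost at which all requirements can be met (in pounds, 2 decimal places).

£3.24

Let x1 = kg of potassium sulfate, x2 = kg of triple superphosphate, x3 = kg of bone meal.
min 1.26x1 + 0.92x2 + 0.82x3 s.t.:
  0.18x1 + 0.01x2 ≥ 0.24   (sulfur)
  0.04x3 ≥ 0.03   (nitrogen)
  0.47x2 + 0.2x3 ≥ 0.67   (phosphorus (P₂O₅))
  x1, x2, x3 ≥ 0.
The optimal mix uses every input. The sulfur, nitrogen, phosphorus (P₂O₅) requirements are met with equality.
That vertex is x1 = 1.272, x2 = 1.106, x3 = 0.75.
Hence cost = 1.26·1.272 + 0.92·1.106 + 0.82·0.75 = £3.2352.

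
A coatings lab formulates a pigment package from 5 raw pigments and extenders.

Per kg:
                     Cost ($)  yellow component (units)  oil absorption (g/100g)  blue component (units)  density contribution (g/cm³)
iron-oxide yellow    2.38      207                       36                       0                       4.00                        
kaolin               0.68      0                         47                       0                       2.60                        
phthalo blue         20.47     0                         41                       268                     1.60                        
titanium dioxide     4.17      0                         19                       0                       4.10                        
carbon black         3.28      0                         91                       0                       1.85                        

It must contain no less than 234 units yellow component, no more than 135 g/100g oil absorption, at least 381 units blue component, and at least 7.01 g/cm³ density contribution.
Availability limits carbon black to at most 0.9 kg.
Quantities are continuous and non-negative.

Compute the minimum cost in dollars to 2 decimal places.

$31.85

Treat it as an LP. Let x1 = kg of iron-oxide yellow, x2 = kg of kaolin, x3 = kg of phthalo blue, x4 = kg of titanium dioxide, x5 = kg of carbon black.
Minimise 2.38x1 + 0.68x2 + 20.47x3 + 4.17x4 + 3.28x5 with:
  207x1 ≥ 234   (yellow component)
  36x1 + 47x2 + 41x3 + 19x4 + 91x5 ≤ 135   (oil absorption)
  268x3 ≥ 381   (blue component)
  4x1 + 2.6x2 + 1.6x3 + 4.1x4 + 1.85x5 ≥ 7.01   (density contribution)
  x5 ≤ 0.9
  x1, x2, x3, x4, x5 ≥ 0.
The optimal basis is {iron-oxide yellow, kaolin, phthalo blue}; titanium dioxide, carbon black drop out. The yellow component, blue component, density contribution requirements are met with equality.
So iron-oxide yellow = 1.13 kg, kaolin = 0.08217 kg, phthalo blue = 1.422 kg.
Hence cost = 2.38·1.13 + 0.68·0.08217 + 20.47·1.422 = $31.8536.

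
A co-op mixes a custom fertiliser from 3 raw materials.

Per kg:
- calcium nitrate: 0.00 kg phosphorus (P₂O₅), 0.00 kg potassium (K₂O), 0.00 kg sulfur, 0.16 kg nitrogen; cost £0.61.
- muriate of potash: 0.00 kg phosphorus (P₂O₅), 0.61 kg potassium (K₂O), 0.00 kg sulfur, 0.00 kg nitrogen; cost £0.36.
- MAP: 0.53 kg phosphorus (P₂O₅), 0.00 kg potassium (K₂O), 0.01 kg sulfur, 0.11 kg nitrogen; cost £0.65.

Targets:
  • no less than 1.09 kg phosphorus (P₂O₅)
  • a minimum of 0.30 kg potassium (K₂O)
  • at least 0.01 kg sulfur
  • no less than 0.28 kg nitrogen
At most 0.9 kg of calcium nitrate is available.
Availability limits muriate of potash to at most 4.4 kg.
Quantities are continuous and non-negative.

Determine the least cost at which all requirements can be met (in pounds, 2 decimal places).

Let x1 = kg of calcium nitrate, x2 = kg of muriate of potash, x3 = kg of MAP.
Minimize 0.61x1 + 0.36x2 + 0.65x3 with:
  0.53x3 ≥ 1.09   (phosphorus (P₂O₅))
  0.61x2 ≥ 0.3   (potassium (K₂O))
  0.01x3 ≥ 0.01   (sulfur)
  0.16x1 + 0.11x3 ≥ 0.28   (nitrogen)
  x1 ≤ 0.9
  x2 ≤ 4.4
  x1, x2, x3 ≥ 0.
The optimal mix uses every input. The phosphorus (P₂O₅), potassium (K₂O), nitrogen requirements are met with equality.
Optimal quantities: calcium nitrate = 0.3361 kg, muriate of potash = 0.4918 kg, MAP = 2.057 kg.
Objective = 0.61·0.3361 + 0.36·0.4918 + 0.65·2.057 = 1.7191.

£1.72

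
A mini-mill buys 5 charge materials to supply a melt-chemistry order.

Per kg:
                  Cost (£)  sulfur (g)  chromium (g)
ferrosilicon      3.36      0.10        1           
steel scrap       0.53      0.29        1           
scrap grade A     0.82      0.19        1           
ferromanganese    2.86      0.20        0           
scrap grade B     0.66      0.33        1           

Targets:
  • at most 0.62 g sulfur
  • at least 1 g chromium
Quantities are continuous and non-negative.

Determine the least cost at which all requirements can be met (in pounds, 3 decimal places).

£0.530

Treat it as an LP. Let x1 = kg of ferrosilicon, x2 = kg of steel scrap, x3 = kg of scrap grade A, x4 = kg of ferromanganese, x5 = kg of scrap grade B.
Minimize 3.36x1 + 0.53x2 + 0.82x3 + 2.86x4 + 0.66x5 subject to:
  0.1x1 + 0.29x2 + 0.19x3 + 0.2x4 + 0.33x5 ≤ 0.62   (sulfur)
  1x1 + 1x2 + 1x3 + 1x5 ≥ 1   (chromium)
  x1, x2, x3, x4, x5 ≥ 0.
The optimal basis is {steel scrap}; ferrosilicon, scrap grade A, ferromanganese, scrap grade B drop out. The chromium requirement is met with equality.
That vertex is x2 = 1.
Objective = 0.53·1 = 0.53000.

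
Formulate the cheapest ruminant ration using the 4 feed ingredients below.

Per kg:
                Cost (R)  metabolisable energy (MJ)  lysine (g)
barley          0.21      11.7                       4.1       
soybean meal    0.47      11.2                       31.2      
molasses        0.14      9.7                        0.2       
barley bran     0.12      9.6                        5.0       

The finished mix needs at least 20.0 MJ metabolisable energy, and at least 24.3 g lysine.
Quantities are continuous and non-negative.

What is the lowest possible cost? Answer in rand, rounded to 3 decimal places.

Treat it as an LP. Let x1 = kg of barley, x2 = kg of soybean meal, x3 = kg of molasses, x4 = kg of barley bran.
Minimise 0.21x1 + 0.47x2 + 0.14x3 + 0.12x4 s.t.:
  11.7x1 + 11.2x2 + 9.7x3 + 9.6x4 ≥ 20   (metabolisable energy)
  4.1x1 + 31.2x2 + 0.2x3 + 5x4 ≥ 24.3   (lysine)
  x1, x2, x3, x4 ≥ 0.
At the optimum only soybean meal, barley bran are positive (barley, molasses = 0). Binding constraints: metabolisable energy and lysine.
Solving gives x2 = 0.5473, x4 = 1.445.
Total cost: 0.47·0.5473 + 0.12·1.445 = 0.43063.

R0.431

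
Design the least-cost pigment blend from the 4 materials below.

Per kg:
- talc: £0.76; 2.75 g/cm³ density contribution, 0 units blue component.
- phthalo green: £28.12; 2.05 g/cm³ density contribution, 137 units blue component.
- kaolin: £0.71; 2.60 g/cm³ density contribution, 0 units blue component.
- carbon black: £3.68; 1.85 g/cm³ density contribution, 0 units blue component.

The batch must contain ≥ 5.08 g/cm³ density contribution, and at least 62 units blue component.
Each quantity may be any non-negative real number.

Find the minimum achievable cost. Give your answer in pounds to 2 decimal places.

Treat it as an LP. Let x1 = kg of talc, x2 = kg of phthalo green, x3 = kg of kaolin, x4 = kg of carbon black.
min 0.76x1 + 28.12x2 + 0.71x3 + 3.68x4 with:
  2.75x1 + 2.05x2 + 2.6x3 + 1.85x4 ≥ 5.08   (density contribution)
  137x2 ≥ 62   (blue component)
  x1, x2, x3, x4 ≥ 0.
The cheapest feasible vertex uses only phthalo green, kaolin; talc, carbon black are not used. There the density contribution and blue component constraints are tight.
So phthalo green = 0.4526 kg, kaolin = 1.597 kg.
Hence cost = 28.12·0.4526 + 0.71·1.597 = £13.8610.

£13.86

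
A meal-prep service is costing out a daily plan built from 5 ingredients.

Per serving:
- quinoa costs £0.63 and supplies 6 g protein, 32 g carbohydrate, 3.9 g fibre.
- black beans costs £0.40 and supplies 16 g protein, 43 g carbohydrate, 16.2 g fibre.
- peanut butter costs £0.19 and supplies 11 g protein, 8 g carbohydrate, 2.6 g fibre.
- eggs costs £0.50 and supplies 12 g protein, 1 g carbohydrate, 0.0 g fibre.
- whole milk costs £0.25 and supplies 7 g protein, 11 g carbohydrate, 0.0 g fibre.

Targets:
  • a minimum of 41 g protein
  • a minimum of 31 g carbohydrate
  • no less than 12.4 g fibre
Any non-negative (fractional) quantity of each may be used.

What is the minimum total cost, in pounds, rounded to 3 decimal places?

£0.735

Let x1 = servings of quinoa, x2 = servings of black beans, x3 = servings of peanut butter, x4 = servings of eggs, x5 = servings of whole milk.
Minimise 0.63x1 + 0.4x2 + 0.19x3 + 0.5x4 + 0.25x5 s.t.:
  6x1 + 16x2 + 11x3 + 12x4 + 7x5 ≥ 41   (protein)
  32x1 + 43x2 + 8x3 + 1x4 + 11x5 ≥ 31   (carbohydrate)
  3.9x1 + 16.2x2 + 2.6x3 ≥ 12.4   (fibre)
  x1, x2, x3, x4, x5 ≥ 0.
At the optimum only black beans, peanut butter are positive (quinoa, eggs, whole milk = 0). Binding constraints: protein and fibre.
Optimal quantities: black beans = 0.2182 servings, peanut butter = 3.41 servings.
Cost = 0.4·0.2182 + 0.19·3.41 = 0.73518.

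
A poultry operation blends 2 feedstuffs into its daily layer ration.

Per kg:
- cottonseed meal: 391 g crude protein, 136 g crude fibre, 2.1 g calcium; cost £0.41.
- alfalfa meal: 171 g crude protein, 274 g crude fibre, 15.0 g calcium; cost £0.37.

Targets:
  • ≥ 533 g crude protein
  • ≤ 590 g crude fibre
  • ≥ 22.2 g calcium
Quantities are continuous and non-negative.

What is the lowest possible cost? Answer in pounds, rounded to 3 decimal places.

Set it up as a linear program. Let x1 = kg of cottonseed meal, x2 = kg of alfalfa meal.
Minimize 0.41x1 + 0.37x2 subject to:
  391x1 + 171x2 ≥ 533   (crude protein)
  136x1 + 274x2 ≤ 590   (crude fibre)
  2.1x1 + 15x2 ≥ 22.2   (calcium)
  x1, x2 ≥ 0.
Both inputs are positive at the optimum. The crude protein and calcium requirements are met with equality.
Optimal quantities: cottonseed meal = 0.7626 kg, alfalfa meal = 1.373 kg.
Hence cost = 0.41·0.7626 + 0.37·1.373 = £0.82068.

£0.821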